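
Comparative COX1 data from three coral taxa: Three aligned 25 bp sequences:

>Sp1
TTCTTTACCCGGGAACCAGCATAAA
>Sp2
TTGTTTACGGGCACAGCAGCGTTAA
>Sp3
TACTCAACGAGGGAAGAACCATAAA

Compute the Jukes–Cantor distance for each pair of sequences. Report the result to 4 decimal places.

Sp1–Sp2: 9/25 sites differ → p = 0.36, d = −0.75 ln(1 − 0.48) = 0.490445 ≈ 0.4904.
Sp1–Sp3: 8/25 sites differ → p = 0.32, d = −0.75 ln(1 − 0.426667) = 0.417216 ≈ 0.4172.
Sp2–Sp3: 12/25 sites differ → p = 0.48, d = −0.75 ln(1 − 0.64) = 0.766238 ≈ 0.7662.

d(Sp1,Sp2) = 0.4904, d(Sp1,Sp3) = 0.4172, d(Sp2,Sp3) = 0.7662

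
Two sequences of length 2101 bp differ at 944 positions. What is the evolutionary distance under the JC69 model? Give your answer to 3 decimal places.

0.685

p = 944/2101 ≈ 0.44931.
d = −(3/4) ln(1 − 4p/3) = −0.75 ln(1 − 0.59908) = −0.75 ln(0.40092)
  = −0.75 × (-0.913993) = 0.685495 substitutions/site.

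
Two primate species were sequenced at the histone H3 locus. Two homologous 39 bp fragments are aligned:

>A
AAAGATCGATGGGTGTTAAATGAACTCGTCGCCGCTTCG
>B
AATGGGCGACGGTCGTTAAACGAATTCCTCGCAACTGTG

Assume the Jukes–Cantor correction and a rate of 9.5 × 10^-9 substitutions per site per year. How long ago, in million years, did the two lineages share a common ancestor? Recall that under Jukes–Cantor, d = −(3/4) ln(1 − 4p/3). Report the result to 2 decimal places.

The sequences differ at 13 of 39 sites, so p = 13/39 ≈ 0.333333.
d = −(3/4) ln(1 − 4p/3) = −0.75 ln(1 − 0.444444) = −0.75 ln(0.555556)
  = −0.75 × (-0.587786) = 0.440840 substitutions/site.
Under a molecular clock d = 2μt, so t = d/(2μ) = 0.440840 / (2 × 9.5 × 10^-9) = 23.20 million years.

23.20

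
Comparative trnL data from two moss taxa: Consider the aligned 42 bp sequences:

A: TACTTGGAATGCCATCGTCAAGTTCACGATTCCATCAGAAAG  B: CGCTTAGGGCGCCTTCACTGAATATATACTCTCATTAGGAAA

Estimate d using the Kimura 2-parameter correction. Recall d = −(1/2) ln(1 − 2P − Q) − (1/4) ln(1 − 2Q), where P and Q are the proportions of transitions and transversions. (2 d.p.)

1.91

Of 42 sites, 19 differences are transitions and 3 are transversions, so P = 19/42 ≈ 0.452381 and Q = 3/42 ≈ 0.071429.
Under the Kimura two-parameter model, d = −½ ln(1 − 2P − Q) − ¼ ln(1 − 2Q).
1 − 2P − Q = 0.023809, giving −½ ln(0.023809) = 1.868846.
1 − 2Q = 0.857142, giving −¼ ln(0.857142) = 0.038538.
d = 1.868846 + 0.038538 = 1.907384.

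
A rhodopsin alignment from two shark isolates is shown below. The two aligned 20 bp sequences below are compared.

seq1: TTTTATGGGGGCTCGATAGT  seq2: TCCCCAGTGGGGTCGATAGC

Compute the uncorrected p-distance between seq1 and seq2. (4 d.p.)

The sequences differ at 8 of 20 positions (sites 2, 3, 4, 5, 6, 8, 12, 20).
p = 8/20 = 0.4000.

0.4000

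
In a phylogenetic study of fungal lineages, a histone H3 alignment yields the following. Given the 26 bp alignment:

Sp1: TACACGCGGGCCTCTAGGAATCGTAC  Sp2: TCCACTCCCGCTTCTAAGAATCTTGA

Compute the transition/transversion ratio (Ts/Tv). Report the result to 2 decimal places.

Transitions are A↔G and C↔T; transversions are all other mismatches.
Transitions: 3. Transversions: 6.
R = 3/6 = 0.50.

0.50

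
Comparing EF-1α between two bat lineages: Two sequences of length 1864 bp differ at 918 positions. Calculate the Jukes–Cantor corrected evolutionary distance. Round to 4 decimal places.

p = 918/1864 ≈ 0.492489.
d = −(3/4) ln(1 − 4p/3) = −0.75 ln(1 − 0.656652) = −0.75 ln(0.343348)
  = −0.75 × (-1.069011) = 0.801758 substitutions/site.

0.8018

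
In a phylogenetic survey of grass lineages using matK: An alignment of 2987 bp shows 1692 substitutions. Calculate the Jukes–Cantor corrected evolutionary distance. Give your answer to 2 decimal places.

1.06

p = 1692/2987 ≈ 0.566455.
d = −(3/4) ln(1 − 4p/3) = −0.75 ln(1 − 0.755273) = −0.75 ln(0.244727)
  = −0.75 × (-1.407612) = 1.055709 substitutions/site.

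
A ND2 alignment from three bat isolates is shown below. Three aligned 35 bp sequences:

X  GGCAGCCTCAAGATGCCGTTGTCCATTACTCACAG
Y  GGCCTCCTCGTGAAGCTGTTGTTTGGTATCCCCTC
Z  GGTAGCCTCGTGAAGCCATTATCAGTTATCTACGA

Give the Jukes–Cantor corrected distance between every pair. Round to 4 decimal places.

d(X,Y) = 0.6355, d(X,Z) = 0.5128, d(Y,Z) = 0.5128

X–Y: 15/35 sites differ → p ≈ 0.428571, d = −0.75 ln(1 − 0.571428) = 0.635472 ≈ 0.6355.
X–Z: 13/35 sites differ → p ≈ 0.371429, d = −0.75 ln(1 − 0.495239) = 0.512753 ≈ 0.5128.
Y–Z: 13/35 sites differ → p ≈ 0.371429, d = −0.75 ln(1 − 0.495239) = 0.512753 ≈ 0.5128.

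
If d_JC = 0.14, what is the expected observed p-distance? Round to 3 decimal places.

0.128

p = (3/4)(1 − e^(−4d/3)) = 0.75 × (1 − e^(-0.186667)) = 0.75 × (1 − 0.829720) = 0.127710.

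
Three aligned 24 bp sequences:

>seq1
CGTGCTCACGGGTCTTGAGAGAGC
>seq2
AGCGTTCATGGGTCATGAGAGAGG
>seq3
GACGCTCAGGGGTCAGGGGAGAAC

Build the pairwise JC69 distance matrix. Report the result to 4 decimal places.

d(seq1,seq2) = 0.3041, d(seq1,seq3) = 0.4408, d(seq2,seq3) = 0.4408

seq1–seq2: 6/24 sites differ → p = 0.25, d = −0.75 ln(1 − 0.333333) = 0.304098 ≈ 0.3041.
seq1–seq3: 8/24 sites differ → p ≈ 0.333333, d = −0.75 ln(1 − 0.444444) = 0.440839 ≈ 0.4408.
seq2–seq3: 8/24 sites differ → p ≈ 0.333333, d = −0.75 ln(1 − 0.444444) = 0.440839 ≈ 0.4408.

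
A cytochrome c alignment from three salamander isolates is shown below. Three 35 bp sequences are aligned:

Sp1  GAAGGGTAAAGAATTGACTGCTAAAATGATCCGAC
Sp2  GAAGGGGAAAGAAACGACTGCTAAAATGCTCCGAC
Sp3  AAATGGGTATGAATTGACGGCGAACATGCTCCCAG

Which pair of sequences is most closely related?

Sp1–Sp2: 4/35 differ, p = 0.114, d = 0.124.
Sp1–Sp3: 11/35 differ, p = 0.314, d = 0.407.
Sp2–Sp3: 11/35 differ, p = 0.314, d = 0.407.
The smallest distance is between Sp1 and Sp2.

Sp1 and Sp2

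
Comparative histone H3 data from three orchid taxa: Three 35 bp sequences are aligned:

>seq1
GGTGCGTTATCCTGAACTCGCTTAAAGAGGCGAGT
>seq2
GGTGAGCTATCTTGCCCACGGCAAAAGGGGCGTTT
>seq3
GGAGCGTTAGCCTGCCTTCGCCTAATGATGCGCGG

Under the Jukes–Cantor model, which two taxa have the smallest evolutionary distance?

seq1–seq2: 12/35 differ, p = 0.343, d = 0.458.
seq1–seq3: 10/35 differ, p = 0.286, d = 0.360.
seq2–seq3: 15/35 differ, p = 0.429, d = 0.635.
The smallest distance is between seq1 and seq3.

seq1 and seq3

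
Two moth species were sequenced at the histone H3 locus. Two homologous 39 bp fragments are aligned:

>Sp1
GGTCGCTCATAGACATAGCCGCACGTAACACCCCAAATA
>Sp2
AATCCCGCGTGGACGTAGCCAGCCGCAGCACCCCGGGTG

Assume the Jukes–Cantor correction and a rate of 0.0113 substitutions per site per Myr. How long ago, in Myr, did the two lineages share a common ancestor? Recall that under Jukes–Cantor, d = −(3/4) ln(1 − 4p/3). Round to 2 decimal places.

The sequences differ at 16 of 39 sites, so p = 16/39 ≈ 0.410256.
d = −(3/4) ln(1 − 4p/3) = −0.75 ln(1 − 0.547008) = −0.75 ln(0.452992)
  = −0.75 × (-0.791881) = 0.593911 substitutions/site.
Under a molecular clock d = 2μt, so t = d/(2μ) = 0.593911 / (2 × 0.0113) = 26.28 Myr.

26.28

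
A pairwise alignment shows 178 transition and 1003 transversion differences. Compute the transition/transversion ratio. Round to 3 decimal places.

R = 178/1003 = 0.177467… ≈ 0.177 (to 3 d.p.).

0.177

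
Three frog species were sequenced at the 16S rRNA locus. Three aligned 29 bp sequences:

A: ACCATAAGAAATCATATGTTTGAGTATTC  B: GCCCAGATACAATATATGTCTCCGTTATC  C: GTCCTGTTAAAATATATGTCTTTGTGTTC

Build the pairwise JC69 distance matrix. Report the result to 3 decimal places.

A–B: 13/29 sites differ → p ≈ 0.448276, d = −0.75 ln(1 − 0.597701) = 0.682920 ≈ 0.683.
A–C: 12/29 sites differ → p ≈ 0.413793, d = −0.75 ln(1 − 0.551724) = 0.601760 ≈ 0.602.
B–C: 8/29 sites differ → p ≈ 0.275862, d = −0.75 ln(1 − 0.367816) = 0.343931 ≈ 0.344.

d(A,B) = 0.683, d(A,C) = 0.602, d(B,C) = 0.344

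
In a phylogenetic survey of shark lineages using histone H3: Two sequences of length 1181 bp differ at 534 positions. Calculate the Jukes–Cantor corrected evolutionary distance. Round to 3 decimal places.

0.693

p = 534/1181 ≈ 0.452159.
d = −(3/4) ln(1 − 4p/3) = −0.75 ln(1 − 0.602879) = −0.75 ln(0.397121)
  = −0.75 × (-0.923514) = 0.692636 substitutions/site.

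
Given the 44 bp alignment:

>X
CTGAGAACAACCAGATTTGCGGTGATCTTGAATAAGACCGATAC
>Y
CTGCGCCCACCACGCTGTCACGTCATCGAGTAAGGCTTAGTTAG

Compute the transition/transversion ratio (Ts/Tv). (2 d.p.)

Transitions are A↔G and C↔T; transversions are all other mismatches.
Transitions: 3. Transversions: 21.
R = 3/21 = 0.142857… ≈ 0.14 (to 2 d.p.).

0.14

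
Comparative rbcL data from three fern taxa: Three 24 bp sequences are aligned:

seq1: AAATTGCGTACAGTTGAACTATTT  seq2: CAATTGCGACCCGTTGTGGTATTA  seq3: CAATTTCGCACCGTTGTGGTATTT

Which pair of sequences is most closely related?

seq2 and seq3

seq1–seq2: 8/24 differ, p = 0.333, d = 0.441.
seq1–seq3: 7/24 differ, p = 0.292, d = 0.369.
seq2–seq3: 4/24 differ, p = 0.167, d = 0.188.
The smallest distance is between seq2 and seq3.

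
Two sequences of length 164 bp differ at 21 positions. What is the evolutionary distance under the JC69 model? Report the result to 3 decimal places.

p = 21/164 ≈ 0.128049.
d = −(3/4) ln(1 − 4p/3) = −0.75 ln(1 − 0.170732) = −0.75 ln(0.829268)
  = −0.75 × (-0.187212) = 0.140409 substitutions/site.

0.140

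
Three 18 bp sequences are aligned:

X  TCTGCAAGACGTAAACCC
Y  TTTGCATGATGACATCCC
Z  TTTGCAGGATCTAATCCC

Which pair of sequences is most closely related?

Y and Z

X–Y: 6/18 differ, p = 0.333, d = 0.441.
X–Z: 5/18 differ, p = 0.278, d = 0.347.
Y–Z: 4/18 differ, p = 0.222, d = 0.264.
The smallest distance is between Y and Z.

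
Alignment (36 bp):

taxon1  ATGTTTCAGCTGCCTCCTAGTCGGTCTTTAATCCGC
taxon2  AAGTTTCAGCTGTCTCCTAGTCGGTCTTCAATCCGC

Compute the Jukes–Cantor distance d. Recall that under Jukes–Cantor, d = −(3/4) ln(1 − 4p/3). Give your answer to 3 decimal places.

0.088

The sequences differ at 3 of 36 sites (2, 13, 29), so p = 3/36 ≈ 0.083333.
d = −(3/4) ln(1 − 4p/3) = −0.75 ln(1 − 0.111111) = −0.75 ln(0.888889)
  = −0.75 × (-0.117783) = 0.088337 substitutions/site.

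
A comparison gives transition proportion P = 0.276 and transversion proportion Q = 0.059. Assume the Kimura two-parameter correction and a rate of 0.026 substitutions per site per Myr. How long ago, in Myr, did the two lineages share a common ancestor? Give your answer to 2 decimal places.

9.68

Under the Kimura two-parameter model, d = −½ ln(1 − 2P − Q) − ¼ ln(1 − 2Q).
1 − 2P − Q = 0.389, giving −½ ln(0.389) = 0.472088.
1 − 2Q = 0.882, giving −¼ ln(0.882) = 0.031391.
d = 0.472088 + 0.031391 = 0.503479.
Under a molecular clock d = 2μt, so t = d/(2μ) = 0.503479 / (2 × 0.026) = 9.68 Myr.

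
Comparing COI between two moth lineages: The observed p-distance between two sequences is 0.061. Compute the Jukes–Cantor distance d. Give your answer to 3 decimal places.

0.064

d = −(3/4) ln(1 − 4p/3) = −0.75 ln(1 − 0.081333) = −0.75 ln(0.918667)
  = −0.75 × (-0.084832) = 0.063624 substitutions/site.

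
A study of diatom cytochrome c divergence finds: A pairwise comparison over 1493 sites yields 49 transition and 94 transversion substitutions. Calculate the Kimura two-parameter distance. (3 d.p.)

0.102

P = 49/1493 ≈ 0.03282 and Q = 94/1493 ≈ 0.06296.
Under the Kimura two-parameter model, d = −½ ln(1 − 2P − Q) − ¼ ln(1 − 2Q).
1 − 2P − Q = 0.8714, giving −½ ln(0.8714) = 0.068827.
1 − 2Q = 0.87408, giving −¼ ln(0.87408) = 0.033646.
d = 0.068827 + 0.033646 = 0.102473.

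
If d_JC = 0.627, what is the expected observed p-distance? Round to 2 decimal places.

0.42

p = (3/4)(1 − e^(−4d/3)) = 0.75 × (1 − e^(-0.836)) = 0.75 × (1 − 0.433441) = 0.424919.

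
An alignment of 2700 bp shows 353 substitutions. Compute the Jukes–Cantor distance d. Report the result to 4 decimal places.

p = 353/2700 ≈ 0.130741.
d = −(3/4) ln(1 − 4p/3) = −0.75 ln(1 − 0.174321) = −0.75 ln(0.825679)
  = −0.75 × (-0.191549) = 0.143662 substitutions/site.

0.1437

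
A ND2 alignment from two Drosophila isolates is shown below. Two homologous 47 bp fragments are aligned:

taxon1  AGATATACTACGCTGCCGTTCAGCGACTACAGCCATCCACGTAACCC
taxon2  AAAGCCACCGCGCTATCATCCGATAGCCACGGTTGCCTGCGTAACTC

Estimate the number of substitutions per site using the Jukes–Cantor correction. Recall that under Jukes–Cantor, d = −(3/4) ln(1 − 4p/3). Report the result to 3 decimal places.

0.857

The sequences differ at 24 of 47 sites, so p = 24/47 ≈ 0.510638.
d = −(3/4) ln(1 − 4p/3) = −0.75 ln(1 − 0.680851) = −0.75 ln(0.319149)
  = −0.75 × (-1.142097) = 0.856573 substitutions/site.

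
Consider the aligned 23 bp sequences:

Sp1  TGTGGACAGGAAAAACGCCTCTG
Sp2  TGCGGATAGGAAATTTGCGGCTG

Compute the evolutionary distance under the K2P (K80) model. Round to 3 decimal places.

0.392

Of 23 sites, 3 differences are transitions and 4 are transversions, so P = 3/23 ≈ 0.130435 and Q = 4/23 ≈ 0.173913.
Under the Kimura two-parameter model, d = −½ ln(1 − 2P − Q) − ¼ ln(1 − 2Q).
1 − 2P − Q = 0.565217, giving −½ ln(0.565217) = 0.285273.
1 − 2Q = 0.652174, giving −¼ ln(0.652174) = 0.106861.
d = 0.285273 + 0.106861 = 0.392134.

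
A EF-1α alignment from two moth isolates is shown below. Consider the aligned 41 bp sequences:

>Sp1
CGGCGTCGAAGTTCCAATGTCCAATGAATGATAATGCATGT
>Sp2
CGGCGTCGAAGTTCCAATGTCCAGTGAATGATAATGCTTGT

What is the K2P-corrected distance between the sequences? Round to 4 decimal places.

0.0505

Of 41 sites, 1 differences are transitions and 1 are transversions, so P = 1/41 ≈ 0.02439 and Q = 1/41 ≈ 0.02439.
Under the Kimura two-parameter model, d = −½ ln(1 − 2P − Q) − ¼ ln(1 − 2Q).
1 − 2P − Q = 0.92683, giving −½ ln(0.92683) = 0.037993.
1 − 2Q = 0.95122, giving −¼ ln(0.95122) = 0.012502.
d = 0.037993 + 0.012502 = 0.050495.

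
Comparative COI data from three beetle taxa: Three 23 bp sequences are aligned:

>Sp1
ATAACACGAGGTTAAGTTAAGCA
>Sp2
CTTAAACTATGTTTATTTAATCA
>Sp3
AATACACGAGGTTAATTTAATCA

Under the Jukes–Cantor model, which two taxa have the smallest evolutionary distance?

Sp1–Sp2: 8/23 differ, p = 0.348, d = 0.467.
Sp1–Sp3: 4/23 differ, p = 0.174, d = 0.198.
Sp2–Sp3: 6/23 differ, p = 0.261, d = 0.321.
The smallest distance is between Sp1 and Sp3.

Sp1 and Sp3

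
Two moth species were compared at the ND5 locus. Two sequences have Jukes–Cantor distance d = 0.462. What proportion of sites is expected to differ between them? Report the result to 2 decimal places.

0.34

p = (3/4)(1 − e^(−4d/3)) = 0.75 × (1 − e^(-0.616)) = 0.75 × (1 − 0.540101) = 0.344924.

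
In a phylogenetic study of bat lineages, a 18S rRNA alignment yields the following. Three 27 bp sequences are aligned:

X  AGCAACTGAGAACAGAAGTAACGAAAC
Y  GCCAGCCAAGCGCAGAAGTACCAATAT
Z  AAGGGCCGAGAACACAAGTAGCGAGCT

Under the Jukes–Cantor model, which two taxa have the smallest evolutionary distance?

X and Z

X–Y: 11/27 differ, p = 0.407, d = 0.588.
X–Z: 10/27 differ, p = 0.370, d = 0.511.
Y–Z: 12/27 differ, p = 0.444, d = 0.673.
The smallest distance is between X and Z.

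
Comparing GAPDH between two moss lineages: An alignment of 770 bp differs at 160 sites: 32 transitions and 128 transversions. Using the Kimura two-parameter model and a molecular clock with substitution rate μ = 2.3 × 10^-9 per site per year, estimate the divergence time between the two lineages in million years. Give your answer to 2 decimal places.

P = 32/770 ≈ 0.041558 and Q = 128/770 ≈ 0.166234.
Under the Kimura two-parameter model, d = −½ ln(1 − 2P − Q) − ¼ ln(1 − 2Q).
1 − 2P − Q = 0.75065, giving −½ ln(0.75065) = 0.143408.
1 − 2Q = 0.667532, giving −¼ ln(0.667532) = 0.101042.
d = 0.143408 + 0.101042 = 0.244450.
Under a molecular clock d = 2μt, so t = d/(2μ) = 0.244450 / (2 × 2.3 × 10^-9) = 53.14 million years.

53.14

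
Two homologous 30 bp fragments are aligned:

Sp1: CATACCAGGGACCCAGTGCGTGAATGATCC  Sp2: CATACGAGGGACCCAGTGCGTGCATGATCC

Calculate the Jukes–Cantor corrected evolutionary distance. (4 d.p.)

The sequences differ at 2 of 30 sites (6, 23), so p = 2/30 ≈ 0.066667.
d = −(3/4) ln(1 − 4p/3) = −0.75 ln(1 − 0.088889) = −0.75 ln(0.911111)
  = −0.75 × (-0.093091) = 0.069818 substitutions/site.

0.0698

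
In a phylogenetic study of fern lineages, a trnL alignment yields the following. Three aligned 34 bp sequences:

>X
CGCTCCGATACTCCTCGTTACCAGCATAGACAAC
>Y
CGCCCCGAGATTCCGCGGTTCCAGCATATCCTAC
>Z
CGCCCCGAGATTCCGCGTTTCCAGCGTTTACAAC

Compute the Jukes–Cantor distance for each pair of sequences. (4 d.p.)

X–Y: 9/34 sites differ → p ≈ 0.264706, d = −0.75 ln(1 − 0.352941) = 0.326488 ≈ 0.3265.
X–Z: 8/34 sites differ → p ≈ 0.235294, d = −0.75 ln(1 − 0.313725) = 0.282358 ≈ 0.2824.
Y–Z: 5/34 sites differ → p ≈ 0.147059, d = −0.75 ln(1 − 0.196079) = 0.163691 ≈ 0.1637.

d(X,Y) = 0.3265, d(X,Z) = 0.2824, d(Y,Z) = 0.1637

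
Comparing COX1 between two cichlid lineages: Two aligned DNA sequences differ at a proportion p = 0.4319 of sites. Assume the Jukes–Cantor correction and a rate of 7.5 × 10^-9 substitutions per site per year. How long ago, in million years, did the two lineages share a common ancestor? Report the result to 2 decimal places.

42.89

d = −(3/4) ln(1 − 4p/3) = −0.75 ln(1 − 0.575867) = −0.75 ln(0.424133)
  = −0.75 × (-0.857708) = 0.643281 substitutions/site.
Under a molecular clock d = 2μt, so t = d/(2μ) = 0.643281 / (2 × 7.5 × 10^-9) = 42.89 million years.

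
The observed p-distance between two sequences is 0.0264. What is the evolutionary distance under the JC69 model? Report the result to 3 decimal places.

0.027

d = −(3/4) ln(1 − 4p/3) = −0.75 ln(1 − 0.0352) = −0.75 ln(0.9648)
  = −0.75 × (-0.035834) = 0.026876 substitutions/site.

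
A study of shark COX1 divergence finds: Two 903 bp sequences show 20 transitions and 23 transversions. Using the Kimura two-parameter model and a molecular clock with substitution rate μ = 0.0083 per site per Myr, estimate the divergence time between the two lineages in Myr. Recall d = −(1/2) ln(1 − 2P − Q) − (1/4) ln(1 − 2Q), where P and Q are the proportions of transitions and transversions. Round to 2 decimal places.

P = 20/903 ≈ 0.022148 and Q = 23/903 ≈ 0.025471.
Under the Kimura two-parameter model, d = −½ ln(1 − 2P − Q) − ¼ ln(1 − 2Q).
1 − 2P − Q = 0.930233, giving −½ ln(0.930233) = 0.036160.
1 − 2Q = 0.949058, giving −¼ ln(0.949058) = 0.013071.
d = 0.036160 + 0.013071 = 0.049231.
Under a molecular clock d = 2μt, so t = d/(2μ) = 0.049231 / (2 × 0.0083) = 2.97 Myr.

2.97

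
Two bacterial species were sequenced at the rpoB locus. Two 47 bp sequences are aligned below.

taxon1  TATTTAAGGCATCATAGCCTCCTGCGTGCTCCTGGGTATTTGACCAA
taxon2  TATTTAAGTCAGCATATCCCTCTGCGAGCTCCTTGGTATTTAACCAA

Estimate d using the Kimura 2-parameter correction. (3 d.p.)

Of 47 sites, 3 differences are transitions and 5 are transversions, so P = 3/47 ≈ 0.06383 and Q = 5/47 ≈ 0.106383.
Under the Kimura two-parameter model, d = −½ ln(1 − 2P − Q) − ¼ ln(1 − 2Q).
1 − 2P − Q = 0.765957, giving −½ ln(0.765957) = 0.133315.
1 − 2Q = 0.787234, giving −¼ ln(0.787234) = 0.059807.
d = 0.133315 + 0.059807 = 0.193122.

0.193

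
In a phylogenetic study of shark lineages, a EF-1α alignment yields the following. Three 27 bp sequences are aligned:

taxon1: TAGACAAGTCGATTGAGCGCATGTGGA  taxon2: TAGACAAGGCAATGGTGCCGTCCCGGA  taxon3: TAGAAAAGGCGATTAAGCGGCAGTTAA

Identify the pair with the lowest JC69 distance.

taxon1 and taxon3

taxon1–taxon2: 10/27 differ, p = 0.370, d = 0.511.
taxon1–taxon3: 8/27 differ, p = 0.296, d = 0.377.
taxon2–taxon3: 12/27 differ, p = 0.444, d = 0.673.
The smallest distance is between taxon1 and taxon3.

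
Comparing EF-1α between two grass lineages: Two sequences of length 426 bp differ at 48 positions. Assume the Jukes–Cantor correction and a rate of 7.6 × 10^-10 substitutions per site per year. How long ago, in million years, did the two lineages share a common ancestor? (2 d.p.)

p = 48/426 ≈ 0.112676.
d = −(3/4) ln(1 − 4p/3) = −0.75 ln(1 − 0.150235) = −0.75 ln(0.849765)
  = −0.75 × (-0.162795) = 0.122096 substitutions/site.
Under a molecular clock d = 2μt, so t = d/(2μ) = 0.122096 / (2 × 7.6 × 10^-10) = 80.33 million years.

80.33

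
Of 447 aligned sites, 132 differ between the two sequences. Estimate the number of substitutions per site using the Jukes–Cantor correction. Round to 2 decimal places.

0.38

p = 132/447 ≈ 0.295302.
d = −(3/4) ln(1 − 4p/3) = −0.75 ln(1 − 0.393736) = −0.75 ln(0.606264)
  = −0.75 × (-0.500440) = 0.375330 substitutions/site.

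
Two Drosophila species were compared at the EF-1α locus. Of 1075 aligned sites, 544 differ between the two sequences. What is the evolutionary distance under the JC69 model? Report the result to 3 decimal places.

p = 544/1075 ≈ 0.506047.
d = −(3/4) ln(1 − 4p/3) = −0.75 ln(1 − 0.674729) = −0.75 ln(0.325271)
  = −0.75 × (-1.123097) = 0.842323 substitutions/site.

0.842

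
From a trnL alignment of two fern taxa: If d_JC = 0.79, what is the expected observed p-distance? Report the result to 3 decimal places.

p = (3/4)(1 − e^(−4d/3)) = 0.75 × (1 − e^(-1.053333)) = 0.75 × (1 − 0.348773) = 0.488420.

0.488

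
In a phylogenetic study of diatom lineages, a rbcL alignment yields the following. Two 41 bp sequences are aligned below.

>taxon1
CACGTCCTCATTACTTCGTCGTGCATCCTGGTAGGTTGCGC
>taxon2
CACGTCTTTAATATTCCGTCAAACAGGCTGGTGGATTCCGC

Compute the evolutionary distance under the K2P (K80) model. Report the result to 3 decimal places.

Of 41 sites, 8 differences are transitions and 5 are transversions, so P = 8/41 ≈ 0.195122 and Q = 5/41 ≈ 0.121951.
Under the Kimura two-parameter model, d = −½ ln(1 − 2P − Q) − ¼ ln(1 − 2Q).
1 − 2P − Q = 0.487805, giving −½ ln(0.487805) = 0.358920.
1 − 2Q = 0.756098, giving −¼ ln(0.756098) = 0.069896.
d = 0.358920 + 0.069896 = 0.428816.

0.429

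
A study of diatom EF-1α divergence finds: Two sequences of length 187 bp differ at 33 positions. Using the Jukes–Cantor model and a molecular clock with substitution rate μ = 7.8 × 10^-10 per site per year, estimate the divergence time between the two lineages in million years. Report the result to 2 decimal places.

p = 33/187 ≈ 0.176471.
d = −(3/4) ln(1 − 4p/3) = −0.75 ln(1 − 0.235295) = −0.75 ln(0.764705)
  = −0.75 × (-0.268265) = 0.201199 substitutions/site.
Under a molecular clock d = 2μt, so t = d/(2μ) = 0.201199 / (2 × 7.8 × 10^-10) = 128.97 million years.

128.97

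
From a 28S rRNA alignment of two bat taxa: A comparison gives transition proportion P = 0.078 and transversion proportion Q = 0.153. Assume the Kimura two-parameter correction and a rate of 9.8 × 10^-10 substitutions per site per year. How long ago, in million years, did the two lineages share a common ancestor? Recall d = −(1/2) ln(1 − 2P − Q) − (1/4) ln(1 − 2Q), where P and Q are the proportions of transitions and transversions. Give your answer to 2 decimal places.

Under the Kimura two-parameter model, d = −½ ln(1 − 2P − Q) − ¼ ln(1 − 2Q).
1 − 2P − Q = 0.691, giving −½ ln(0.691) = 0.184808.
1 − 2Q = 0.694, giving −¼ ln(0.694) = 0.091321.
d = 0.184808 + 0.091321 = 0.276129.
Under a molecular clock d = 2μt, so t = d/(2μ) = 0.276129 / (2 × 9.8 × 10^-10) = 140.88 million years.

140.88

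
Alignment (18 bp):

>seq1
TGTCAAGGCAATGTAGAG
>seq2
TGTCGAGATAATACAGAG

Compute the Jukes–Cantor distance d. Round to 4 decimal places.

0.3470

The sequences differ at 5 of 18 sites (5, 8, 9, 13, 14), so p = 5/18 ≈ 0.277778.
d = −(3/4) ln(1 − 4p/3) = −0.75 ln(1 − 0.370371) = −0.75 ln(0.629629)
  = −0.75 × (-0.462625) = 0.346969 substitutions/site.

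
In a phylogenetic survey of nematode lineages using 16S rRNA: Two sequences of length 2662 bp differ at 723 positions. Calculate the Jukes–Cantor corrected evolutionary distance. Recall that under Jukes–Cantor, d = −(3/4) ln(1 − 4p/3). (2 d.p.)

0.34

p = 723/2662 ≈ 0.2716.
d = −(3/4) ln(1 − 4p/3) = −0.75 ln(1 − 0.362133) = −0.75 ln(0.637867)
  = −0.75 × (-0.449625) = 0.337219 substitutions/site.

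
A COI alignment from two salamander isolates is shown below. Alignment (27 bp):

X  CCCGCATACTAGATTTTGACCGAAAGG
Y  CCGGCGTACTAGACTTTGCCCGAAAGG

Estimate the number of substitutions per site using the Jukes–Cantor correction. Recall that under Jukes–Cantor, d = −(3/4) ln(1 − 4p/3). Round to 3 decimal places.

0.165

The sequences differ at 4 of 27 sites (3, 6, 14, 19), so p = 4/27 ≈ 0.148148.
d = −(3/4) ln(1 − 4p/3) = −0.75 ln(1 − 0.197531) = −0.75 ln(0.802469)
  = −0.75 × (-0.220062) = 0.165047 substitutions/site.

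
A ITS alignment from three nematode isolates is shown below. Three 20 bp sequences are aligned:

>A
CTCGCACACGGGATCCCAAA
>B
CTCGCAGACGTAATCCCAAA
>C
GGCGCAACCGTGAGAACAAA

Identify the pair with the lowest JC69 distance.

A and B

A–B: 3/20 differ, p = 0.150, d = 0.167.
A–C: 8/20 differ, p = 0.400, d = 0.572.
B–C: 8/20 differ, p = 0.400, d = 0.572.
The smallest distance is between A and B.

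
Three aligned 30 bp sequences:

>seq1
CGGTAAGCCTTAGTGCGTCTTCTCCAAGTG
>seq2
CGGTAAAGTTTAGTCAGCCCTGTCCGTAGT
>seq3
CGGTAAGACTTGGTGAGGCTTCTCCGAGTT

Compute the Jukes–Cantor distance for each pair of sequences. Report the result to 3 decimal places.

seq1–seq2: 13/30 sites differ → p ≈ 0.433333, d = −0.75 ln(1 − 0.577777) = 0.646666 ≈ 0.647.
seq1–seq3: 6/30 sites differ → p = 0.2, d = −0.75 ln(1 − 0.266667) = 0.232617 ≈ 0.233.
seq2–seq3: 11/30 sites differ → p ≈ 0.366667, d = −0.75 ln(1 − 0.488889) = 0.503376 ≈ 0.503.

d(seq1,seq2) = 0.647, d(seq1,seq3) = 0.233, d(seq2,seq3) = 0.503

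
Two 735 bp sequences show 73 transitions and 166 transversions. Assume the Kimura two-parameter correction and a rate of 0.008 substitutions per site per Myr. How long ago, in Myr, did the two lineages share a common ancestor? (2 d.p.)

P = 73/735 ≈ 0.09932 and Q = 166/735 ≈ 0.22585.
Under the Kimura two-parameter model, d = −½ ln(1 − 2P − Q) − ¼ ln(1 − 2Q).
1 − 2P − Q = 0.57551, giving −½ ln(0.57551) = 0.276249.
1 − 2Q = 0.5483, giving −¼ ln(0.5483) = 0.150233.
d = 0.276249 + 0.150233 = 0.426482.
Under a molecular clock d = 2μt, so t = d/(2μ) = 0.426482 / (2 × 0.008) = 26.66 Myr.

26.66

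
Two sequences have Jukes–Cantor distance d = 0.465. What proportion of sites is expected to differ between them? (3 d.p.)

p = (3/4)(1 − e^(−4d/3)) = 0.75 × (1 − e^(-0.62)) = 0.75 × (1 − 0.537944) = 0.346542.

0.347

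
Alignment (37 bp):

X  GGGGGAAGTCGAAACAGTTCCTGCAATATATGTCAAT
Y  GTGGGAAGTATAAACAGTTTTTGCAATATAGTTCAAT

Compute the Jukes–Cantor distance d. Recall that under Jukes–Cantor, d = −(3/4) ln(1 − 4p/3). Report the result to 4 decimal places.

0.2180

The sequences differ at 7 of 37 sites (2, 10, 11, 20, 21, 31, 32), so p = 7/37 ≈ 0.189189.
d = −(3/4) ln(1 − 4p/3) = −0.75 ln(1 − 0.252252) = −0.75 ln(0.747748)
  = −0.75 × (-0.290689) = 0.218017 substitutions/site.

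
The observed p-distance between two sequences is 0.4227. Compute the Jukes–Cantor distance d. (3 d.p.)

d = −(3/4) ln(1 − 4p/3) = −0.75 ln(1 − 0.5636) = −0.75 ln(0.4364)
  = −0.75 × (-0.829196) = 0.621897 substitutions/site.

0.622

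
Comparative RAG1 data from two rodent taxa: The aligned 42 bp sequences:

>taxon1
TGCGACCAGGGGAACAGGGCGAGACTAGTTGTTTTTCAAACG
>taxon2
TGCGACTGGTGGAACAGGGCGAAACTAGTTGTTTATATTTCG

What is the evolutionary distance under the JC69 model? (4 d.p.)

0.2524

The sequences differ at 9 of 42 sites (7, 8, 10, 23, 35, 37, 38, 39, 40), so p = 9/42 ≈ 0.214286.
d = −(3/4) ln(1 − 4p/3) = −0.75 ln(1 − 0.285715) = −0.75 ln(0.714285)
  = −0.75 × (-0.336473) = 0.252355 substitutions/site.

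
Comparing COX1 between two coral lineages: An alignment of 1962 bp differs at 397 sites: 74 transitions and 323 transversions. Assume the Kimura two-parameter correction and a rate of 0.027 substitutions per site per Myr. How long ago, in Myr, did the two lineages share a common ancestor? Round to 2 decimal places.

4.39

P = 74/1962 ≈ 0.037717 and Q = 323/1962 ≈ 0.164628.
Under the Kimura two-parameter model, d = −½ ln(1 − 2P − Q) − ¼ ln(1 − 2Q).
1 − 2P − Q = 0.759938, giving −½ ln(0.759938) = 0.137259.
1 − 2Q = 0.670744, giving −¼ ln(0.670744) = 0.099842.
d = 0.137259 + 0.099842 = 0.237101.
Under a molecular clock d = 2μt, so t = d/(2μ) = 0.237101 / (2 × 0.027) = 4.39 Myr.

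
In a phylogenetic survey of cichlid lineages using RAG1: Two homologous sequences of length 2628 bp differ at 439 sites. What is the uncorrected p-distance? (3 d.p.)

0.167

p = 439/2628 = 0.167047… ≈ 0.167 (to 3 d.p.).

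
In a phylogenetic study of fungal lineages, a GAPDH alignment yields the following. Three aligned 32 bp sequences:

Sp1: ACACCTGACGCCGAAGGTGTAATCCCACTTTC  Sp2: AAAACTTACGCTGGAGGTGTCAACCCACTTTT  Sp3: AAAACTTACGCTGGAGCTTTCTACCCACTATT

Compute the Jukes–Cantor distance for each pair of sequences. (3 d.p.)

Sp1–Sp2: 8/32 sites differ → p = 0.25, d = −0.75 ln(1 − 0.333333) = 0.304098 ≈ 0.304.
Sp1–Sp3: 12/32 sites differ → p = 0.375, d = −0.75 ln(1 − 0.5) = 0.519860 ≈ 0.520.
Sp2–Sp3: 4/32 sites differ → p = 0.125, d = −0.75 ln(1 − 0.166667) = 0.136741 ≈ 0.137.

d(Sp1,Sp2) = 0.304, d(Sp1,Sp3) = 0.520, d(Sp2,Sp3) = 0.137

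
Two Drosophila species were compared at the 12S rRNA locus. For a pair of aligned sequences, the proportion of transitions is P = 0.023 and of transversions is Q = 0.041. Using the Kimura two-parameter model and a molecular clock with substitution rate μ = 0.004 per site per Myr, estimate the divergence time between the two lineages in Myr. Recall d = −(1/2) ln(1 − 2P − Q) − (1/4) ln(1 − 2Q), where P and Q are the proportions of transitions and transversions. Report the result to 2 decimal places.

8.36

Under the Kimura two-parameter model, d = −½ ln(1 − 2P − Q) − ¼ ln(1 − 2Q).
1 − 2P − Q = 0.913, giving −½ ln(0.913) = 0.045510.
1 − 2Q = 0.918, giving −¼ ln(0.918) = 0.021389.
d = 0.045510 + 0.021389 = 0.066899.
Under a molecular clock d = 2μt, so t = d/(2μ) = 0.066899 / (2 × 0.004) = 8.36 Myr.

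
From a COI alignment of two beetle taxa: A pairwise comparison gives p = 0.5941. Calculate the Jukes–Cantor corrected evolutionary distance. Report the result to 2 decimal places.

1.18

d = −(3/4) ln(1 − 4p/3) = −0.75 ln(1 − 0.792133) = −0.75 ln(0.207867)
  = −0.75 × (-1.570857) = 1.178143 substitutions/site.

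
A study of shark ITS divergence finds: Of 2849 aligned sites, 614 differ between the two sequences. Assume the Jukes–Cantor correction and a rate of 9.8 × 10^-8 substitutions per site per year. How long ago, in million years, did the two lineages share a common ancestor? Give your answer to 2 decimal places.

p = 614/2849 ≈ 0.215514.
d = −(3/4) ln(1 − 4p/3) = −0.75 ln(1 − 0.287352) = −0.75 ln(0.712648)
  = −0.75 × (-0.338768) = 0.254076 substitutions/site.
Under a molecular clock d = 2μt, so t = d/(2μ) = 0.254076 / (2 × 9.8 × 10^-8) = 1.30 million years.

1.30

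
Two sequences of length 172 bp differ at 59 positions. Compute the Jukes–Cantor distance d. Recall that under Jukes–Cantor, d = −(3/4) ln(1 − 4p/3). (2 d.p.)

p = 59/172 ≈ 0.343023.
d = −(3/4) ln(1 − 4p/3) = −0.75 ln(1 − 0.457364) = −0.75 ln(0.542636)
  = −0.75 × (-0.611317) = 0.458488 substitutions/site.

0.46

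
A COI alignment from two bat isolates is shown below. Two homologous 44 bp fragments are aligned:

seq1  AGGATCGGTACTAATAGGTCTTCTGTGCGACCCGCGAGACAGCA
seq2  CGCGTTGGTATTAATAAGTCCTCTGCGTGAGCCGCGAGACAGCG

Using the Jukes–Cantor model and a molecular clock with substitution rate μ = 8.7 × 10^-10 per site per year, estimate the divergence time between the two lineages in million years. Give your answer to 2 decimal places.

174.77

The sequences differ at 11 of 44 sites, so p = 11/44 = 0.25.
d = −(3/4) ln(1 − 4p/3) = −0.75 ln(1 − 0.333333) = −0.75 ln(0.666667)
  = −0.75 × (-0.405465) = 0.304099 substitutions/site.
Under a molecular clock d = 2μt, so t = d/(2μ) = 0.304099 / (2 × 8.7 × 10^-10) = 174.77 million years.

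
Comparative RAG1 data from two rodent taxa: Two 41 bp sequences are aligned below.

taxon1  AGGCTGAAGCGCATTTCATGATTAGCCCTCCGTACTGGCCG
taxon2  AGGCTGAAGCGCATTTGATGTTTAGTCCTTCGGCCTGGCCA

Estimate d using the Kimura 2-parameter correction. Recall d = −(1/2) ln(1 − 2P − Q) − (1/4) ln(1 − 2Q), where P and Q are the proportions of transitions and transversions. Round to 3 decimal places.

0.194

Of 41 sites, 3 differences are transitions and 4 are transversions, so P = 3/41 ≈ 0.073171 and Q = 4/41 ≈ 0.097561.
Under the Kimura two-parameter model, d = −½ ln(1 − 2P − Q) − ¼ ln(1 − 2Q).
1 − 2P − Q = 0.756097, giving −½ ln(0.756097) = 0.139793.
1 − 2Q = 0.804878, giving −¼ ln(0.804878) = 0.054266.
d = 0.139793 + 0.054266 = 0.194059.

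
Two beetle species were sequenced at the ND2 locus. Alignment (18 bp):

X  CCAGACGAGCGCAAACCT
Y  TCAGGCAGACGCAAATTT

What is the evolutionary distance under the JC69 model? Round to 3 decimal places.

The sequences differ at 7 of 18 sites (1, 5, 7, 8, 9, 16, 17), so p = 7/18 ≈ 0.388889.
d = −(3/4) ln(1 − 4p/3) = −0.75 ln(1 − 0.518519) = −0.75 ln(0.481481)
  = −0.75 × (-0.730889) = 0.548167 substitutions/site.

0.548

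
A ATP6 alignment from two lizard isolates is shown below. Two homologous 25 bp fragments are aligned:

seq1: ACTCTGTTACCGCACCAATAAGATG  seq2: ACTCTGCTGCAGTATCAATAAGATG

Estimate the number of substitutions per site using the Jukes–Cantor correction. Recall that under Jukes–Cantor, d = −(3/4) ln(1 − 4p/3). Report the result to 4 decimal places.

The sequences differ at 5 of 25 sites (7, 9, 11, 13, 15), so p = 5/25 = 0.2.
d = −(3/4) ln(1 − 4p/3) = −0.75 ln(1 − 0.266667) = −0.75 ln(0.733333)
  = −0.75 × (-0.310155) = 0.232616 substitutions/site.

0.2326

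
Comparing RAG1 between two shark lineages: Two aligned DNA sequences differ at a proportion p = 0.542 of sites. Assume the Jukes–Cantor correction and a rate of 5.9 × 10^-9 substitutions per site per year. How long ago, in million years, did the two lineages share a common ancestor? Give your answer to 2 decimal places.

81.52

d = −(3/4) ln(1 − 4p/3) = −0.75 ln(1 − 0.722667) = −0.75 ln(0.277333)
  = −0.75 × (-1.282536) = 0.961902 substitutions/site.
Under a molecular clock d = 2μt, so t = d/(2μ) = 0.961902 / (2 × 5.9 × 10^-9) = 81.52 million years.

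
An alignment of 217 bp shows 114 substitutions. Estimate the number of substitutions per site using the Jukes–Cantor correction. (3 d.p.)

p = 114/217 ≈ 0.525346.
d = −(3/4) ln(1 − 4p/3) = −0.75 ln(1 − 0.700461) = −0.75 ln(0.299539)
  = −0.75 × (-1.205511) = 0.904133 substitutions/site.

0.904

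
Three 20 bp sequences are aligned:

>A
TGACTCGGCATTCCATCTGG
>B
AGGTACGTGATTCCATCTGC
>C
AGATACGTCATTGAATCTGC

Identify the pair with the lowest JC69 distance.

B and C

A–B: 7/20 differ, p = 0.350, d = 0.471.
A–C: 7/20 differ, p = 0.350, d = 0.471.
B–C: 4/20 differ, p = 0.200, d = 0.233.
The smallest distance is between B and C.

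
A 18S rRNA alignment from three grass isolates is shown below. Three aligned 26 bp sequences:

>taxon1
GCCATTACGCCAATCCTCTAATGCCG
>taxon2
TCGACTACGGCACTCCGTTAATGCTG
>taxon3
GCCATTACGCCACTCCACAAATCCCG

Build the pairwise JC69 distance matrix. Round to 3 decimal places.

d(taxon1,taxon2) = 0.396, d(taxon1,taxon3) = 0.172, d(taxon2,taxon3) = 0.464

taxon1–taxon2: 8/26 sites differ → p ≈ 0.307692, d = −0.75 ln(1 − 0.410256) = 0.396050 ≈ 0.396.
taxon1–taxon3: 4/26 sites differ → p ≈ 0.153846, d = −0.75 ln(1 − 0.205128) = 0.172181 ≈ 0.172.
taxon2–taxon3: 9/26 sites differ → p ≈ 0.346154, d = −0.75 ln(1 − 0.461539) = 0.464280 ≈ 0.464.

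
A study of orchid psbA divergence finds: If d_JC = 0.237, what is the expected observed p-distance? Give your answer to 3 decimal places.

p = (3/4)(1 − e^(−4d/3)) = 0.75 × (1 − e^(-0.316)) = 0.75 × (1 − 0.729059) = 0.203206.

0.203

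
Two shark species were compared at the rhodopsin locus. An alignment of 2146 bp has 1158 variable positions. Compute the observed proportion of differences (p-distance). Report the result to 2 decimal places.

0.54

p = 1158/2146 = 0.539608… ≈ 0.54 (to 2 d.p.).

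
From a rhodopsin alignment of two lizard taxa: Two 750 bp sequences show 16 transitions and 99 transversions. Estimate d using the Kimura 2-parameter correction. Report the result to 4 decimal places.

0.1726

P = 16/750 ≈ 0.021333 and Q = 99/750 = 0.132.
Under the Kimura two-parameter model, d = −½ ln(1 − 2P − Q) − ¼ ln(1 − 2Q).
1 − 2P − Q = 0.825334, giving −½ ln(0.825334) = 0.095984.
1 − 2Q = 0.736, giving −¼ ln(0.736) = 0.076631.
d = 0.095984 + 0.076631 = 0.172615.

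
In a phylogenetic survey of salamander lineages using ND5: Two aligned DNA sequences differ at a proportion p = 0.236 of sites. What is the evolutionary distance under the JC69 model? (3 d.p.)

0.283

d = −(3/4) ln(1 − 4p/3) = −0.75 ln(1 − 0.314667) = −0.75 ln(0.685333)
  = −0.75 × (-0.377850) = 0.283388 substitutions/site.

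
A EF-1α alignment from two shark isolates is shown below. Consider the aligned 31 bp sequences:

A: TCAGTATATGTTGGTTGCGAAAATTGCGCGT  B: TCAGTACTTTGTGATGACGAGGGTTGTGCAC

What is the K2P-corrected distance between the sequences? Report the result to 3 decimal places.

0.693

Of 31 sites, 9 differences are transitions and 4 are transversions, so P = 9/31 ≈ 0.290323 and Q = 4/31 ≈ 0.129032.
Under the Kimura two-parameter model, d = −½ ln(1 − 2P − Q) − ¼ ln(1 − 2Q).
1 − 2P − Q = 0.290322, giving −½ ln(0.290322) = 0.618382.
1 − 2Q = 0.741936, giving −¼ ln(0.741936) = 0.074623.
d = 0.618382 + 0.074623 = 0.693005.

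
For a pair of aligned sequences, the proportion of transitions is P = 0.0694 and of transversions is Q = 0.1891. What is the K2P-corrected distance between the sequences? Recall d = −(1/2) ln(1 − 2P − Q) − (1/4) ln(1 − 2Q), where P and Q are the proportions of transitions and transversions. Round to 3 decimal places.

0.317

Under the Kimura two-parameter model, d = −½ ln(1 − 2P − Q) − ¼ ln(1 − 2Q).
1 − 2P − Q = 0.6721, giving −½ ln(0.6721) = 0.198674.
1 − 2Q = 0.6218, giving −¼ ln(0.6218) = 0.118784.
d = 0.198674 + 0.118784 = 0.317458.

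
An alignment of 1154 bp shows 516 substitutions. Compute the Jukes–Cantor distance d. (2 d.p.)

0.68

p = 516/1154 ≈ 0.44714.
d = −(3/4) ln(1 − 4p/3) = −0.75 ln(1 − 0.596187) = −0.75 ln(0.403813)
  = −0.75 × (-0.906803) = 0.680102 substitutions/site.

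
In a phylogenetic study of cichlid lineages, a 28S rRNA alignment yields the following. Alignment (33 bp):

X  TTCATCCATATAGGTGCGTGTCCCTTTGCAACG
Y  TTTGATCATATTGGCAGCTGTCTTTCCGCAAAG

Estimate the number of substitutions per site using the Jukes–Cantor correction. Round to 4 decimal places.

The sequences differ at 14 of 33 sites, so p = 14/33 ≈ 0.424242.
d = −(3/4) ln(1 − 4p/3) = −0.75 ln(1 − 0.565656) = −0.75 ln(0.434344)
  = −0.75 × (-0.833918) = 0.625439 substitutions/site.

0.6254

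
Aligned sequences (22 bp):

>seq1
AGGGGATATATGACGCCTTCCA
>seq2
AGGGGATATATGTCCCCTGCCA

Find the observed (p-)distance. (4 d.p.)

0.1364

The sequences differ at 3 of 22 positions (sites 13, 15, 19).
p = 3/22 = 0.136363… ≈ 0.1364 (to 4 d.p.).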